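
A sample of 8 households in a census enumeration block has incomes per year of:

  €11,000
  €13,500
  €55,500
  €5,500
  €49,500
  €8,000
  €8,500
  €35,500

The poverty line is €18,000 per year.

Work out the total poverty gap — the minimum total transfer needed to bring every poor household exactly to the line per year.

€43,500

Below the line: €5,500, €8,000, €8,500, €11,000, €13,500 (q = 5 of N = 8).
Individual gaps: 18000−5500 = 12500; 18000−8000 = 10000; 18000−8500 = 9500; 18000−11000 = 7000; 18000−13500 = 4500.
Aggregate gap = €43,500.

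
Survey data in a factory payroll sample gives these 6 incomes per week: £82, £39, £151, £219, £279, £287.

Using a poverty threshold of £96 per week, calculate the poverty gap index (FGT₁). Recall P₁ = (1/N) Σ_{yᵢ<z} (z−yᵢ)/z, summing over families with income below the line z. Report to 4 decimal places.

0.1233

Below z: £39, £82 (q = 2 of N = 6).
Gap ratios (z−y)/z: (96−39)/96 = 0.5938; (96−82)/96 = 0.1458.
Σ = 0.739583. Dividing by the full population N = 6 gives P₁ = 0.1233.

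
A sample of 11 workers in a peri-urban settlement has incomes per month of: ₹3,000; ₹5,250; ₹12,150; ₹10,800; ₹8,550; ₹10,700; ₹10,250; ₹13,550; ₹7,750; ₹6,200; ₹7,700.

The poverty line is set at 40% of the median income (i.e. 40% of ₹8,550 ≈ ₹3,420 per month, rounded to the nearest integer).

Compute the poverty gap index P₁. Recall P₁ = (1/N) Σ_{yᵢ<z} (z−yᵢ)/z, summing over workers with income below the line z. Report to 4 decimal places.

0.0112

Below z: ₹3,000 (q = 1 of N = 11).
Shortfall ratios: (3420−3000)/3420 = 0.1228.
Σ = 0.122807. Dividing by the full population N = 11 gives P₁ = 0.0112.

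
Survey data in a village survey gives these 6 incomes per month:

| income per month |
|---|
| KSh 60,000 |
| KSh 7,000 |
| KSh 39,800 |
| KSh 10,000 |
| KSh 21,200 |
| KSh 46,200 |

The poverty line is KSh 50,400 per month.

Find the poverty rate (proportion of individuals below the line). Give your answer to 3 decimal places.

0.833

5 of the 6 individuals have income below KSh 50,400.
H = 5/6 = 0.833.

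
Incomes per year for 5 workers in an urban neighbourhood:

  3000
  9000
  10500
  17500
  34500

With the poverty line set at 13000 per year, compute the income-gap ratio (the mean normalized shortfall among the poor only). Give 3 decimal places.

0.423

Below z: 3000, 9000, 10500 (q = 3 of N = 5).
Shortfall ratios (z−y)/z: 0.7692, 0.3077, 0.1923; sum = 1.269231.
I averages over the q = 3 poor units only: 1.269231 / 3 = 0.423.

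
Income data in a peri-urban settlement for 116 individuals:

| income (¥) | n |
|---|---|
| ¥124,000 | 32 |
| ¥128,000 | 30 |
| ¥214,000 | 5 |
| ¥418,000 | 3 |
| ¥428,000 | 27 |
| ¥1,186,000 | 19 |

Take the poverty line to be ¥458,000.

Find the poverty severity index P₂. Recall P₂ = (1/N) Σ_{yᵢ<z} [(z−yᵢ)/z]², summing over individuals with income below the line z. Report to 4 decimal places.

Incomes under z: 32×¥124,000, 30×¥128,000, 5×¥214,000, 3×¥418,000, 27×¥428,000 (q = 97 of N = 116).
Normalized shortfalls: (458000−124000)/458000 = 0.7293 (×32); (458000−128000)/458000 = 0.7205 (×30); (458000−214000)/458000 = 0.5328 (×5); (458000−418000)/458000 = 0.0873 (×3); (458000−428000)/458000 = 0.0655 (×27).
Squared: 0.5318 (×32); 0.5192 (×30); 0.2838 (×5); 0.0076 (×3); 0.0043 (×27).
Sum = 34.150626; P₂ = 34.150626 / 116 = 0.2944.

0.2944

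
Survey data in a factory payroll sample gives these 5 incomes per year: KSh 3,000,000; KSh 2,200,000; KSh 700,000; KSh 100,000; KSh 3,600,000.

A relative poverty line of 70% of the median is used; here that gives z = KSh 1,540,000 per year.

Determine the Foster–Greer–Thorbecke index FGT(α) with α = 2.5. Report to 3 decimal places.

Below the line: KSh 100,000, KSh 700,000 (q = 2 of N = 5).
Shortfall ratios: (1540000−100000)/1540000 = 0.9351; (1540000−700000)/1540000 = 0.5455.
Raised to α = 2.5: 0.84548; 0.21973.
Sum = 1.065216; FGT(2.5) = 1.065216 / 5 = 0.213.

0.213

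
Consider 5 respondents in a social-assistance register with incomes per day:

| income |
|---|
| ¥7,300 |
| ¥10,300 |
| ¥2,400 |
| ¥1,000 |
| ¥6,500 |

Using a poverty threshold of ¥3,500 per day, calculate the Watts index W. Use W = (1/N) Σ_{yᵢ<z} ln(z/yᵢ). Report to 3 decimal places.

0.326

Incomes under z: ¥1,000, ¥2,400 (q = 2 of N = 5).
Log shortfalls: ln(3500/1000) = 1.2528; ln(3500/2400) = 0.3773.
W = 1.630057 / 5 = 0.326.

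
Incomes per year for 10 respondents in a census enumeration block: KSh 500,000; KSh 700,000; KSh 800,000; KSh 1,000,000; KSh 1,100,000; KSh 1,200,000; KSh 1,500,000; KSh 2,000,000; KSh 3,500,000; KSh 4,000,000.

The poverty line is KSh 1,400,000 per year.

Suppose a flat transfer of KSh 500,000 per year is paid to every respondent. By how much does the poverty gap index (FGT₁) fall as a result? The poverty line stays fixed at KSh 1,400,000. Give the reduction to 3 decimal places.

0.171

Before: below the line — KSh 500,000, KSh 700,000, KSh 800,000, KSh 1,000,000, KSh 1,100,000, KSh 1,200,000; poverty gap index (FGT₁) = 0.22143.
After the KSh 500,000 transfer: below the line — KSh 1,000,000, KSh 1,200,000, KSh 1,300,000; poverty gap index (FGT₁) = 0.05000.
Reduction = 0.22143 − 0.05000 = 0.171.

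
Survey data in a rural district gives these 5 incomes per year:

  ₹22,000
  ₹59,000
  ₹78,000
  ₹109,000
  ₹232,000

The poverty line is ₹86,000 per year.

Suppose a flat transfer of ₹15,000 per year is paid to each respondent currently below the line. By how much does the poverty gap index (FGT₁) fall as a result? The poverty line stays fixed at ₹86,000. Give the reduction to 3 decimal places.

0.088

Before: below the line — ₹22,000, ₹59,000, ₹78,000; poverty gap index (FGT₁) = 0.23023.
After the ₹15,000 transfer: below the line — ₹37,000, ₹74,000; poverty gap index (FGT₁) = 0.14186.
Reduction = 0.23023 − 0.14186 = 0.088.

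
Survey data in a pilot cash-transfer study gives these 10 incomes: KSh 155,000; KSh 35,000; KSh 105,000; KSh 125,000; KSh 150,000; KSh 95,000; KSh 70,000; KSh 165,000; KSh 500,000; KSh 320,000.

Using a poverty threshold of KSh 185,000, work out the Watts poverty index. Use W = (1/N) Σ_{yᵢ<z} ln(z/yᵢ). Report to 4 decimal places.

0.4763

Poor units: KSh 35,000, KSh 70,000, KSh 95,000, KSh 105,000, KSh 125,000, KSh 150,000, KSh 155,000, KSh 165,000 (q = 8 of N = 10).
Log gaps: ln(185000/35000) = 1.6650; ln(185000/70000) = 0.9719; ln(185000/95000) = 0.6665; ln(185000/105000) = 0.5664; ln(185000/125000) = 0.3920; ln(185000/150000) = 0.2097; ln(185000/155000) = 0.1769; ln(185000/165000) = 0.1144.
W = 4.762846 / 10 = 0.4763.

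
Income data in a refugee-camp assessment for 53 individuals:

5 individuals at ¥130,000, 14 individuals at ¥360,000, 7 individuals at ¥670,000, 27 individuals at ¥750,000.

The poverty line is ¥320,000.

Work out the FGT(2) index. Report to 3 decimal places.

Poor units: 5×¥130,000 (q = 5 of N = 53).
Relative gaps: (320000−130000)/320000 = 0.5938 (×5).
Squared: 0.3525 (×5).
Sum = 1.762695; P₂ = 1.762695 / 53 = 0.033.

0.033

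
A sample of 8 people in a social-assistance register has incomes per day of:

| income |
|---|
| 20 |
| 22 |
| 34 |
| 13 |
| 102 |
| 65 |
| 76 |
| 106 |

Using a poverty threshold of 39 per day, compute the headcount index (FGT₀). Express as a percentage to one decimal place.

50.0%

4 of the 8 people have income below 39.
H = 4/8 = 50.0%.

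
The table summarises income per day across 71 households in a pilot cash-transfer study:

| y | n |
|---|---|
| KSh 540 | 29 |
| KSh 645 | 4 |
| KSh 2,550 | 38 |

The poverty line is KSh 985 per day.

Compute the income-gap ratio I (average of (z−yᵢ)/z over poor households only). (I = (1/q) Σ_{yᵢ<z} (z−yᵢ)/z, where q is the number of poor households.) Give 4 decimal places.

0.4389

Below the line: 29×KSh 540, 4×KSh 645 (q = 33 of N = 71).
Shortfall ratios (z−y)/z: 0.4518 (×29), 0.3452 (×4); sum = 14.482234.
I averages over the q = 33 poor units only: 14.482234 / 33 = 0.4389.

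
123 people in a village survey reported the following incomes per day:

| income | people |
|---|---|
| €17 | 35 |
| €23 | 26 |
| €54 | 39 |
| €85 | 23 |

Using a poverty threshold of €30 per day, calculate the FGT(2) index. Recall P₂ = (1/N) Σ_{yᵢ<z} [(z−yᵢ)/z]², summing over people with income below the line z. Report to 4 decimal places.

0.0649

Incomes under z: 35×€17, 26×€23 (q = 61 of N = 123).
Shortfall ratios: (30−17)/30 = 0.4333 (×35); (30−23)/30 = 0.2333 (×26).
Squared: 0.1878 (×35); 0.0544 (×26).
Sum = 7.987778; P₂ = 7.987778 / 123 = 0.0649.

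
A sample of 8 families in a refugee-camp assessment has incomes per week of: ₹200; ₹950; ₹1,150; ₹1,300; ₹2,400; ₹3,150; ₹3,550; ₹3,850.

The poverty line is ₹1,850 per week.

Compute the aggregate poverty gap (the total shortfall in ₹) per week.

₹3,800

Poor units: ₹200, ₹950, ₹1,150, ₹1,300 (q = 4 of N = 8).
Individual gaps: 1850−200 = 1650; 1850−950 = 900; 1850−1150 = 700; 1850−1300 = 550.
Aggregate gap = ₹3,800.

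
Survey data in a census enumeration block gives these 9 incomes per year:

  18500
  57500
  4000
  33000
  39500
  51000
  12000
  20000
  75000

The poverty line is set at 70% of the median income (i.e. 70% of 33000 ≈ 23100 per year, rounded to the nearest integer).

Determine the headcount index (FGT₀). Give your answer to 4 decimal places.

0.4444

4 of the 9 individuals have income below 23100.
H = 4/9 = 0.4444.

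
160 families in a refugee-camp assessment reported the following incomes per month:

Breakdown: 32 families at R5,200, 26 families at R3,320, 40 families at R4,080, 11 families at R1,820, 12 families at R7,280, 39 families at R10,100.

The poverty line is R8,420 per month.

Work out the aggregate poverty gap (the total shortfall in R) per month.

Below z: 11×R1,820, 26×R3,320, 40×R4,080, 32×R5,200, 12×R7,280 (q = 121 of N = 160).
Individual gaps: 11×(8420−1820) = 72600; 26×(8420−3320) = 132600; 40×(8420−4080) = 173600; 32×(8420−5200) = 103040; 12×(8420−7280) = 13680.
Aggregate gap = R495,520.

R495,520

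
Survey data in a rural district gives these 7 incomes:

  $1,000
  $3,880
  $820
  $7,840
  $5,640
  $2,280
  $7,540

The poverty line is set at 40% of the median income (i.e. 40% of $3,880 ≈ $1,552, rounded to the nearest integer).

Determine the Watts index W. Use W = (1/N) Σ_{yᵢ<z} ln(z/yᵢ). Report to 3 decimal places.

0.154

Below z: $820, $1,000 (q = 2 of N = 7).
Log gaps: ln(1552/820) = 0.6380; ln(1552/1000) = 0.4395.
W = 1.077540 / 7 = 0.154.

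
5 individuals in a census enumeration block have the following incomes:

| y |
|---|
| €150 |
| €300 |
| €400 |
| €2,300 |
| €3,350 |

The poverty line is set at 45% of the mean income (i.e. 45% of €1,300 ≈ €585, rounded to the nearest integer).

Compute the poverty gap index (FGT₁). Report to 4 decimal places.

Incomes under z: €150, €300, €400 (q = 3 of N = 5).
Normalized shortfalls: (585−150)/585 = 0.7436; (585−300)/585 = 0.4872; (585−400)/585 = 0.3162.
Σ = 1.547009. Dividing by the full population N = 5 gives P₁ = 0.3094.

0.3094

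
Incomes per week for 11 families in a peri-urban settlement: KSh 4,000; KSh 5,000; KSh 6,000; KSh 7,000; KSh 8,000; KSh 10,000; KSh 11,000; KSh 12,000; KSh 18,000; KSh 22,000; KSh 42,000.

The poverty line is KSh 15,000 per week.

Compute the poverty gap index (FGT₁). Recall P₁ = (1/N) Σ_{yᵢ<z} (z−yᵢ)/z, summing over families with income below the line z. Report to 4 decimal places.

Incomes under z: KSh 4,000, KSh 5,000, KSh 6,000, KSh 7,000, KSh 8,000, KSh 10,000, KSh 11,000, KSh 12,000 (q = 8 of N = 11).
Gap ratios (z−y)/z: (15000−4000)/15000 = 0.7333; (15000−5000)/15000 = 0.6667; (15000−6000)/15000 = 0.6000; (15000−7000)/15000 = 0.5333; (15000−8000)/15000 = 0.4667; (15000−10000)/15000 = 0.3333; (15000−11000)/15000 = 0.2667; (15000−12000)/15000 = 0.2000.
Σ = 3.800000. Dividing by the full population N = 11 gives P₁ = 0.3455.

0.3455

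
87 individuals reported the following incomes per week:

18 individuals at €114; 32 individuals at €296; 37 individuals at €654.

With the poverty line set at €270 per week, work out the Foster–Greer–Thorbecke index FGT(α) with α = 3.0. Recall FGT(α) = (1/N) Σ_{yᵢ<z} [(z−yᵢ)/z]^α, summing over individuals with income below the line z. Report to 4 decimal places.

0.0399

Poor units: 18×€114 (q = 18 of N = 87).
Normalized shortfalls: (270−114)/270 = 0.5778 (×18).
Raised to α = 3.0: 0.19288 (×18).
Sum = 3.471802; FGT(3.0) = 3.471802 / 87 = 0.0399.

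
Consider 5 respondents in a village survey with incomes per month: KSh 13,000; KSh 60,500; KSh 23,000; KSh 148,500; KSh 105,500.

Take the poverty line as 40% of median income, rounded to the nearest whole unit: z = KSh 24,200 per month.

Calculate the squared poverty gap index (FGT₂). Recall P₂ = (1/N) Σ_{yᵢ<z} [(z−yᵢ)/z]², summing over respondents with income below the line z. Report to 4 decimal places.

0.0433

Incomes under z: KSh 13,000, KSh 23,000 (q = 2 of N = 5).
Shortfall ratios: (24200−13000)/24200 = 0.4628; (24200−23000)/24200 = 0.0496.
Squared: 0.2142; 0.0025.
Sum = 0.216652; P₂ = 0.216652 / 5 = 0.0433.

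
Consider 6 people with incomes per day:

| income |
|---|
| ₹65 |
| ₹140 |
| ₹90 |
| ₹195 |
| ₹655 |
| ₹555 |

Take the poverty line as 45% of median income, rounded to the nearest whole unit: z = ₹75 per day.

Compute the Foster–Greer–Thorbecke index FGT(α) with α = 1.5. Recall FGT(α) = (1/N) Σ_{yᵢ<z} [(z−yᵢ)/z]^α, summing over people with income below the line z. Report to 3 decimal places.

Below z: ₹65 (q = 1 of N = 6).
Relative gaps: (75−65)/75 = 0.1333.
Raised to α = 1.5: 0.04869.
Sum = 0.048686; FGT(1.5) = 0.048686 / 6 = 0.008.

0.008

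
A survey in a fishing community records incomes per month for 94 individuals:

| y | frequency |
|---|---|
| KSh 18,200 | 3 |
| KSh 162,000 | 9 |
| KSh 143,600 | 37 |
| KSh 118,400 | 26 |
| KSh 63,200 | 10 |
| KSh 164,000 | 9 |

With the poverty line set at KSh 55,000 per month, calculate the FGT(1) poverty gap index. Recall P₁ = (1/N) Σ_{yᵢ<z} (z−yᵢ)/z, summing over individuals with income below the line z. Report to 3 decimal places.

Below the line: 3×KSh 18,200 (q = 3 of N = 94).
Shortfall ratios: (55000−18200)/55000 = 0.6691 (×3).
Sum of shortfalls = 2.007273; P₁ averages over all N: 2.007273 / 94 = 0.021.

0.021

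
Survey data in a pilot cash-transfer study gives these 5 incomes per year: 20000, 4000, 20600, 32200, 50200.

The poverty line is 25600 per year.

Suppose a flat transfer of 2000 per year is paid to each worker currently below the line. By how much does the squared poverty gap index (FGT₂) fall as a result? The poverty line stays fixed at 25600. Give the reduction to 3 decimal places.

Before: below the line — 4000, 20000, 20600; squared poverty gap index (FGT₂) = 0.15958.
After the 2000 transfer: below the line — 6000, 22000, 22600; squared poverty gap index (FGT₂) = 0.12394.
Reduction = 0.15958 − 0.12394 = 0.036.

0.036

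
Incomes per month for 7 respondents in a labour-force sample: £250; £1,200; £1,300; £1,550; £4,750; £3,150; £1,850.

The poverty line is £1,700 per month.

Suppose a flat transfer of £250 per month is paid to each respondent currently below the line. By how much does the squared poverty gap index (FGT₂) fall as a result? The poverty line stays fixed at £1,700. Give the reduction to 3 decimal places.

Before: below the line — £250, £1,200, £1,300, £1,550; squared poverty gap index (FGT₂) = 0.12531.
After the £250 transfer: below the line — £500, £1,450, £1,550; squared poverty gap index (FGT₂) = 0.07538.
Reduction = 0.12531 − 0.07538 = 0.050.

0.050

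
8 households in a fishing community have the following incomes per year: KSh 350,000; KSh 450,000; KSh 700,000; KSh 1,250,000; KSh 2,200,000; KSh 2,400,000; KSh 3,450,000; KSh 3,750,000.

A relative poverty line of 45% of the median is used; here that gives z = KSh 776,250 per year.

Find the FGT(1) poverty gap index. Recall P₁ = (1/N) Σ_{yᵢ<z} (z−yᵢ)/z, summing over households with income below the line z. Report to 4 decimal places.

0.1335

Below z: KSh 350,000, KSh 450,000, KSh 700,000 (q = 3 of N = 8).
Shortfall ratios: (776250−350000)/776250 = 0.5491; (776250−450000)/776250 = 0.4203; (776250−700000)/776250 = 0.0982.
Sum of shortfalls = 1.067633; P₁ averages over all N: 1.067633 / 8 = 0.1335.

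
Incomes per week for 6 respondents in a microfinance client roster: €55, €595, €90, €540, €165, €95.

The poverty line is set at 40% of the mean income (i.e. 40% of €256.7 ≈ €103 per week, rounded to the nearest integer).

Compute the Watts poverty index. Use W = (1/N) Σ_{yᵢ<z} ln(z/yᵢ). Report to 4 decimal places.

Incomes under z: €55, €90, €95 (q = 3 of N = 6).
Log shortfalls: ln(103/55) = 0.6274; ln(103/90) = 0.1349; ln(103/95) = 0.0809.
W = 0.843167 / 6 = 0.1405.

0.1405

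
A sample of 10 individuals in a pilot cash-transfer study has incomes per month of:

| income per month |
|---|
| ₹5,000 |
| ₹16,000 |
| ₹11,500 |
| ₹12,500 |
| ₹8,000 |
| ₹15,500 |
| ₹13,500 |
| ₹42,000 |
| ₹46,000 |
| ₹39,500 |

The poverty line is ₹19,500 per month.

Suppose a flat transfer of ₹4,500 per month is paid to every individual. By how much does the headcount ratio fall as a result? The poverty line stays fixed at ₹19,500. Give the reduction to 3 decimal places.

Before: below the line — ₹5,000, ₹8,000, ₹11,500, ₹12,500, ₹13,500, ₹15,500, ₹16,000; headcount ratio = 0.70000.
After the ₹4,500 transfer: below the line — ₹9,500, ₹12,500, ₹16,000, ₹17,000, ₹18,000; headcount ratio = 0.50000.
Reduction = 0.70000 − 0.50000 = 0.200.

0.200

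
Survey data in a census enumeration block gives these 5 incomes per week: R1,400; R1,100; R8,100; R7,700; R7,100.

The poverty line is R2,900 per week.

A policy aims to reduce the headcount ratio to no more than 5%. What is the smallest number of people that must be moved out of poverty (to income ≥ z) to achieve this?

2 of the 5 people are poor, so H = 2/5 = 0.400.
A headcount ratio of at most 5% allows at most ⌊0.05 × 5⌋ = 0 poor people.
So at least 2 − 0 = 2 must be lifted.

2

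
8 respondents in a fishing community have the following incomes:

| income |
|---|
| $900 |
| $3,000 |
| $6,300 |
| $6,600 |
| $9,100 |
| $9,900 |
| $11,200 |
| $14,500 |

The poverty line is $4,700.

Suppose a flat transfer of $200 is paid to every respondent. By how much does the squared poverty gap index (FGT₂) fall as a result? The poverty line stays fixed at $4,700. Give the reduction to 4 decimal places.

0.0120

Before: below the line — $900, $3,000; squared poverty gap index (FGT₂) = 0.098065.
After the $200 transfer: below the line — $1,100, $3,200; squared poverty gap index (FGT₂) = 0.086068.
Reduction = 0.098065 − 0.086068 = 0.0120.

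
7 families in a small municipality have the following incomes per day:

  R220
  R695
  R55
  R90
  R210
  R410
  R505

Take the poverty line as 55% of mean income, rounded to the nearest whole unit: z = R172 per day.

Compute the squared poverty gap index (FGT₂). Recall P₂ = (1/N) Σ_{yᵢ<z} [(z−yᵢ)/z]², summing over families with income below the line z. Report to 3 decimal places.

0.099

Below the line: R55, R90 (q = 2 of N = 7).
Gap ratios (z−y)/z: (172−55)/172 = 0.6802; (172−90)/172 = 0.4767.
Squared: 0.4627; 0.2273.
Sum = 0.690001; P₂ = 0.690001 / 7 = 0.099.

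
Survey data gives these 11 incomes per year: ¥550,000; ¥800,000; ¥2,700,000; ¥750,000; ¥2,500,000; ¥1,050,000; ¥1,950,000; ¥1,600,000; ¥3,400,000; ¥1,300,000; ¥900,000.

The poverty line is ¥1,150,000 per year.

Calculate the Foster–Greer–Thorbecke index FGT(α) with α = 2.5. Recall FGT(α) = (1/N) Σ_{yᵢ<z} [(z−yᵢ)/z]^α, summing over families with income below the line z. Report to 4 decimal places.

Poor units: ¥550,000, ¥750,000, ¥800,000, ¥900,000, ¥1,050,000 (q = 5 of N = 11).
Relative gaps: (1150000−550000)/1150000 = 0.5217; (1150000−750000)/1150000 = 0.3478; (1150000−800000)/1150000 = 0.3043; (1150000−900000)/1150000 = 0.2174; (1150000−1050000)/1150000 = 0.0870.
Raised to α = 2.5: 0.19662; 0.07135; 0.05110; 0.02203; 0.00223.
Sum = 0.343339; FGT(2.5) = 0.343339 / 11 = 0.0312.

0.0312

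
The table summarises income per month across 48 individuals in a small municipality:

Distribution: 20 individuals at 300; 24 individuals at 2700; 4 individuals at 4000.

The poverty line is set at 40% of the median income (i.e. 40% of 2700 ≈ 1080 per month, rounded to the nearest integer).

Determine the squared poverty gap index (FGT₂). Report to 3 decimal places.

0.217

Below the line: 20×300 (q = 20 of N = 48).
Normalized shortfalls: (1080−300)/1080 = 0.7222 (×20).
Squared: 0.5216 (×20).
Sum = 10.432099; P₂ = 10.432099 / 48 = 0.217.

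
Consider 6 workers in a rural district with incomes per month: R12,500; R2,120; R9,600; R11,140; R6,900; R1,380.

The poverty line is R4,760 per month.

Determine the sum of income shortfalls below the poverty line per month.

Below z: R1,380, R2,120 (q = 2 of N = 6).
Individual gaps: 4760−1380 = 3380; 4760−2120 = 2640.
Aggregate gap = R6,020.

R6,020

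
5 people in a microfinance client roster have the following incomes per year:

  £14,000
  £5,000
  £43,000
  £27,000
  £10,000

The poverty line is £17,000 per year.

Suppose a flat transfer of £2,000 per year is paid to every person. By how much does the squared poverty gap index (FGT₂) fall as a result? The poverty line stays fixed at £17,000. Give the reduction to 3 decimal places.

0.053

Before: below the line — £5,000, £10,000, £14,000; squared poverty gap index (FGT₂) = 0.13979.
After the £2,000 transfer: below the line — £7,000, £12,000, £16,000; squared poverty gap index (FGT₂) = 0.08720.
Reduction = 0.13979 − 0.08720 = 0.053.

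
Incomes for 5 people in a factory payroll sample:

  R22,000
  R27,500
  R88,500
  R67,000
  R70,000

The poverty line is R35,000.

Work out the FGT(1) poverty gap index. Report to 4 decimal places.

0.1171

Incomes under z: R22,000, R27,500 (q = 2 of N = 5).
Normalized shortfalls: (35000−22000)/35000 = 0.3714; (35000−27500)/35000 = 0.2143.
Σ = 0.585714. Dividing by the full population N = 5 gives P₁ = 0.1171.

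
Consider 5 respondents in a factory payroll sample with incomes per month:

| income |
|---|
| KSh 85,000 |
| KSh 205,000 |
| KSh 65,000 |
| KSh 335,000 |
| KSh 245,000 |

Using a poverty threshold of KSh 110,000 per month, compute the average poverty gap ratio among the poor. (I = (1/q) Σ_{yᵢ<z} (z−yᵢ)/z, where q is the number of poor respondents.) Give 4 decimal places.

0.3182

Below the line: KSh 65,000, KSh 85,000 (q = 2 of N = 5).
Relative gaps: 0.4091, 0.2273; sum = 0.636364.
The income-gap ratio divides by q (the poor only): 0.636364 / 2 = 0.3182.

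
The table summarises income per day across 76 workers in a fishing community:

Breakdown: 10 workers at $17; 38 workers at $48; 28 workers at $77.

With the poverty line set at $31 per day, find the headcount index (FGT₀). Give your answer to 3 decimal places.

0.132

10 of the 76 workers have income below $31.
H = 10/76 = 0.132.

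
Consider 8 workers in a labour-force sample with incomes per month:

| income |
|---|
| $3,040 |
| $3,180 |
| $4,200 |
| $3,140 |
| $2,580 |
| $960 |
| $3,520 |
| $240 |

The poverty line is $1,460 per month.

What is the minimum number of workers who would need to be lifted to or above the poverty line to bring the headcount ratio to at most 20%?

Currently q = 2 of N = 8 are below the line (H = 0.250).
A headcount ratio of at most 20% allows at most ⌊0.20 × 8⌋ = 1 poor workers.
So at least 2 − 1 = 1 must be lifted.

1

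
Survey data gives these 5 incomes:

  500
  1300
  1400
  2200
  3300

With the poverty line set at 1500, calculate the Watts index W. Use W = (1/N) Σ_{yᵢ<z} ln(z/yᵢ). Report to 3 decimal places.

Below the line: 500, 1300, 1400 (q = 3 of N = 5).
ln(z/y) terms: ln(1500/500) = 1.0986; ln(1500/1300) = 0.1431; ln(1500/1400) = 0.0690.
W = 1.310706 / 5 = 0.262.

0.262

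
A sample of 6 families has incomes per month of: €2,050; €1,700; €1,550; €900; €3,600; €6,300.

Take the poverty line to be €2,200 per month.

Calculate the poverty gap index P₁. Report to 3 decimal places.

0.197

Below the line: €900, €1,550, €1,700, €2,050 (q = 4 of N = 6).
Relative gaps: (2200−900)/2200 = 0.5909; (2200−1550)/2200 = 0.2955; (2200−1700)/2200 = 0.2273; (2200−2050)/2200 = 0.0682.
Σ = 1.181818. Dividing by the full population N = 6 gives P₁ = 0.197.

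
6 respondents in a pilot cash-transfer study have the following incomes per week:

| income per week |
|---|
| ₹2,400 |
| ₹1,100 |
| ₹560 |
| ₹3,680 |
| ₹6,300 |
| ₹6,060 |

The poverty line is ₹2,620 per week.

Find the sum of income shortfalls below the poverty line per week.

₹3,800

Below the line: ₹560, ₹1,100, ₹2,400 (q = 3 of N = 6).
Individual gaps: 2620−560 = 2060; 2620−1100 = 1520; 2620−2400 = 220.
Aggregate gap = ₹3,800.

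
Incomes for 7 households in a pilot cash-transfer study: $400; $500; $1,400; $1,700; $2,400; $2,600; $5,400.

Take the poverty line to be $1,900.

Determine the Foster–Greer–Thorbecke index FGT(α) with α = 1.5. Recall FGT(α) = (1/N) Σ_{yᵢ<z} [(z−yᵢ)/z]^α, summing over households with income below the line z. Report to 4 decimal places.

Poor units: $400, $500, $1,400, $1,700 (q = 4 of N = 7).
Normalized shortfalls: (1900−400)/1900 = 0.7895; (1900−500)/1900 = 0.7368; (1900−1400)/1900 = 0.2632; (1900−1700)/1900 = 0.1053.
Raised to α = 1.5: 0.70147; 0.63250; 0.13500; 0.03415.
Sum = 1.503116; FGT(1.5) = 1.503116 / 7 = 0.2147.

0.2147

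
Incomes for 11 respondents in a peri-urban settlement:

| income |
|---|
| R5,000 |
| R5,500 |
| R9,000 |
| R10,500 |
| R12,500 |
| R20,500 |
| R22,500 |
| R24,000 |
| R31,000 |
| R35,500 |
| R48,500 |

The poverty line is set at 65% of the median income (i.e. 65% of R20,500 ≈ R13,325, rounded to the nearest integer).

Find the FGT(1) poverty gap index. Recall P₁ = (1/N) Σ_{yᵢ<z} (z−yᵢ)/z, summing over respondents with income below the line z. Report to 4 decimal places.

Poor units: R5,000, R5,500, R9,000, R10,500, R12,500 (q = 5 of N = 11).
Relative gaps: (13325−5000)/13325 = 0.6248; (13325−5500)/13325 = 0.5872; (13325−9000)/13325 = 0.3246; (13325−10500)/13325 = 0.2120; (13325−12500)/13325 = 0.0619.
Sum of shortfalls = 1.810507; P₁ averages over all N: 1.810507 / 11 = 0.1646.

0.1646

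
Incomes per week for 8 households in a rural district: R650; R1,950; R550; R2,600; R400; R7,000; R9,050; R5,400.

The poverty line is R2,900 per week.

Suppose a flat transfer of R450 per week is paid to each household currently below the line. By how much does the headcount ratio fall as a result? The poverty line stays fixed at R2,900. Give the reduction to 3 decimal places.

Before: below the line — R400, R550, R650, R1,950, R2,600; headcount ratio = 0.62500.
After the R450 transfer: below the line — R850, R1,000, R1,100, R2,400; headcount ratio = 0.50000.
Reduction = 0.62500 − 0.50000 = 0.125.

0.125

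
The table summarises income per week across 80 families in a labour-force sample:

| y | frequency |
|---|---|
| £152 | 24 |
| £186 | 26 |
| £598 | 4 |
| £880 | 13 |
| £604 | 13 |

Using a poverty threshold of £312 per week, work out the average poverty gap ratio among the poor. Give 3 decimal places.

Below z: 24×£152, 26×£186 (q = 50 of N = 80).
Relative gaps: 0.5128 (×24), 0.4038 (×26); sum = 22.807692.
The income-gap ratio divides by q (the poor only): 22.807692 / 50 = 0.456.

0.456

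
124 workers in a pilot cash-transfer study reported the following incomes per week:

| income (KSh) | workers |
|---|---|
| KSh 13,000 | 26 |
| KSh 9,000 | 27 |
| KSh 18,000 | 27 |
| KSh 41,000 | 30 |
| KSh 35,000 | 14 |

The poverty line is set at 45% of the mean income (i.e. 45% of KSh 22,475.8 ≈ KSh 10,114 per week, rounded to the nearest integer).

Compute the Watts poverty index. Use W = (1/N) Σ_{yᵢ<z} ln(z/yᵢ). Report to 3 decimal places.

Poor units: 27×KSh 9,000 (q = 27 of N = 124).
Log shortfalls: ln(10114/9000) = 0.1167 (×27).
W = 3.150793 / 124 = 0.025.

0.025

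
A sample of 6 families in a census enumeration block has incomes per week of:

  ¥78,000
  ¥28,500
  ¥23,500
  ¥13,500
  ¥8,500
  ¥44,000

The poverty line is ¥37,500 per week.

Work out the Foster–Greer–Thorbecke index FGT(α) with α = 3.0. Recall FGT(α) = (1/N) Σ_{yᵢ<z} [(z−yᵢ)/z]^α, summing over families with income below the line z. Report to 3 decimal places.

0.132

Below the line: ¥8,500, ¥13,500, ¥23,500, ¥28,500 (q = 4 of N = 6).
Gap ratios (z−y)/z: (37500−8500)/37500 = 0.7733; (37500−13500)/37500 = 0.6400; (37500−23500)/37500 = 0.3733; (37500−28500)/37500 = 0.2400.
Raised to α = 3.0: 0.46249; 0.26214; 0.05203; 0.01382.
Sum = 0.790490; FGT(3.0) = 0.790490 / 6 = 0.132.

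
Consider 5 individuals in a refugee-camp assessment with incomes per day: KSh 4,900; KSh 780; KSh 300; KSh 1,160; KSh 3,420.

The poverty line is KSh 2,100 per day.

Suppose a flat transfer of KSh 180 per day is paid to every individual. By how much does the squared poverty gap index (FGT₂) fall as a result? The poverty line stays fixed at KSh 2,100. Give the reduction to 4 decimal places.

Before: below the line — KSh 300, KSh 780, KSh 1,160; squared poverty gap index (FGT₂) = 0.266032.
After the KSh 180 transfer: below the line — KSh 480, KSh 960, KSh 1,340; squared poverty gap index (FGT₂) = 0.204154.
Reduction = 0.266032 − 0.204154 = 0.0619.

0.0619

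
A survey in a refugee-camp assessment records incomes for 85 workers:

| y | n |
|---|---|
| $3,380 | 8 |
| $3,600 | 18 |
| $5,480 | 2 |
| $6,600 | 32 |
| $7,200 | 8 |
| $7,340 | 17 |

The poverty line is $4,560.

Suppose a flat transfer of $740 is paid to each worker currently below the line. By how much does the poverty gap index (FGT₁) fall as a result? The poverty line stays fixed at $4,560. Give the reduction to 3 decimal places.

Before: below the line — 8×$3,380, 18×$3,600; poverty gap index (FGT₁) = 0.06894.
After the $740 transfer: below the line — 8×$4,120, 18×$4,340; poverty gap index (FGT₁) = 0.01930.
Reduction = 0.06894 − 0.01930 = 0.050.

0.050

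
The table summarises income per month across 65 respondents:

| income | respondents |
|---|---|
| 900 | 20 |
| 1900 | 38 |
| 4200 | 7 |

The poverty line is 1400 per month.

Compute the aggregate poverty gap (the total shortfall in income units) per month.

10000

Poor units: 20×900 (q = 20 of N = 65).
Individual gaps: 20×(1400−900) = 10000.
Aggregate gap = 10000.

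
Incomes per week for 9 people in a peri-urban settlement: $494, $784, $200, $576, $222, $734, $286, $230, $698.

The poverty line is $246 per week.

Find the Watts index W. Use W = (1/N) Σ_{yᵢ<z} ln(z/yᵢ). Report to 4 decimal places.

0.0419

Below z: $200, $222, $230 (q = 3 of N = 9).
Log shortfalls: ln(246/200) = 0.2070; ln(246/222) = 0.1027; ln(246/230) = 0.0673.
W = 0.376921 / 9 = 0.0419.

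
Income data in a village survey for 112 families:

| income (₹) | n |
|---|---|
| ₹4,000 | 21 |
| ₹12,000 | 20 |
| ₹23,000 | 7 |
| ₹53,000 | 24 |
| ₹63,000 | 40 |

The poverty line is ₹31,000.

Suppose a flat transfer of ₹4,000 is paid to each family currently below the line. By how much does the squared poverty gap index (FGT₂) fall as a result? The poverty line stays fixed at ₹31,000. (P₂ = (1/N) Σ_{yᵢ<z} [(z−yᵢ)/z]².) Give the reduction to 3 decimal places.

Before: below the line — 21×₹4,000, 20×₹12,000, 7×₹23,000; squared poverty gap index (FGT₂) = 0.21348.
After the ₹4,000 transfer: below the line — 21×₹8,000, 20×₹16,000, 7×₹27,000; squared poverty gap index (FGT₂) = 0.14606.
Reduction = 0.21348 − 0.14606 = 0.067.

0.067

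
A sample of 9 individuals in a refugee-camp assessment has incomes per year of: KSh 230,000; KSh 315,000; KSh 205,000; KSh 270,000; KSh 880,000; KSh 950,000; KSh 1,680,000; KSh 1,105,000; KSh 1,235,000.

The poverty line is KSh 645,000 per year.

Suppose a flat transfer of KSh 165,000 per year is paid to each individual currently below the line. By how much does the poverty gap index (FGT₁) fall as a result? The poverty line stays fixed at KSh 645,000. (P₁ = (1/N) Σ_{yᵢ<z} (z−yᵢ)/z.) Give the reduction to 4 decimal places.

Before: below the line — KSh 205,000, KSh 230,000, KSh 270,000, KSh 315,000; poverty gap index (FGT₁) = 0.268734.
After the KSh 165,000 transfer: below the line — KSh 370,000, KSh 395,000, KSh 435,000, KSh 480,000; poverty gap index (FGT₁) = 0.155039.
Reduction = 0.268734 − 0.155039 = 0.1137.

0.1137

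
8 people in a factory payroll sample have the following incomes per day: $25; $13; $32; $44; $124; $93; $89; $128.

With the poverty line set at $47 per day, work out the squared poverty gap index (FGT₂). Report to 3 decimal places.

Below z: $13, $25, $32, $44 (q = 4 of N = 8).
Shortfall ratios: (47−13)/47 = 0.7234; (47−25)/47 = 0.4681; (47−32)/47 = 0.3191; (47−44)/47 = 0.0638.
Squared: 0.5233; 0.2191; 0.1019; 0.0041.
Sum = 0.848348; P₂ = 0.848348 / 8 = 0.106.

0.106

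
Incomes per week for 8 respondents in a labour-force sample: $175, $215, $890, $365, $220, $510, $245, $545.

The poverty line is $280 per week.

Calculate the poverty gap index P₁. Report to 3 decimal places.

Below the line: $175, $215, $220, $245 (q = 4 of N = 8).
Shortfall ratios: (280−175)/280 = 0.3750; (280−215)/280 = 0.2321; (280−220)/280 = 0.2143; (280−245)/280 = 0.1250.
Sum of shortfalls = 0.946429; P₁ averages over all N: 0.946429 / 8 = 0.118.

0.118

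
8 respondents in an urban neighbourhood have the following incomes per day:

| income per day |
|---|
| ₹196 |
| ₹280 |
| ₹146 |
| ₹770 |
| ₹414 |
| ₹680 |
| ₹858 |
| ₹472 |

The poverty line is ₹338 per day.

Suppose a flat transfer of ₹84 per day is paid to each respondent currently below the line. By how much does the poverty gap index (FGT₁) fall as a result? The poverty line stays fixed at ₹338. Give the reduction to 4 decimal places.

0.0836

Before: below the line — ₹146, ₹196, ₹280; poverty gap index (FGT₁) = 0.144970.
After the ₹84 transfer: below the line — ₹230, ₹280; poverty gap index (FGT₁) = 0.061391.
Reduction = 0.144970 − 0.061391 = 0.0836.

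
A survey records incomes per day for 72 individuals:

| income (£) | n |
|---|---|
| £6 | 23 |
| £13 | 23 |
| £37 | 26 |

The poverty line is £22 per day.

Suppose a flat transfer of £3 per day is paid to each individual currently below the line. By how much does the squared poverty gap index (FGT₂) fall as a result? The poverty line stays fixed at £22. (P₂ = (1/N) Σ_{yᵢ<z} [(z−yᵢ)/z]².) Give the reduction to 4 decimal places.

Before: below the line — 23×£6, 23×£13; squared poverty gap index (FGT₂) = 0.222423.
After the £3 transfer: below the line — 23×£9, 23×£16; squared poverty gap index (FGT₂) = 0.135302.
Reduction = 0.222423 − 0.135302 = 0.0871.

0.0871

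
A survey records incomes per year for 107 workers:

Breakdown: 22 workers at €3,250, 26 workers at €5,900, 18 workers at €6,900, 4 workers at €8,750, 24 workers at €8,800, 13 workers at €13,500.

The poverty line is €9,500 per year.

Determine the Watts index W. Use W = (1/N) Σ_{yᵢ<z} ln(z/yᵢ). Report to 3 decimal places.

Below z: 22×€3,250, 26×€5,900, 18×€6,900, 4×€8,750, 24×€8,800 (q = 94 of N = 107).
Log shortfalls: ln(9500/3250) = 1.0726 (×22); ln(9500/5900) = 0.4763 (×26); ln(9500/6900) = 0.3198 (×18); ln(9500/8750) = 0.0822 (×4); ln(9500/8800) = 0.0765 (×24).
W = 43.904616 / 107 = 0.410.

0.410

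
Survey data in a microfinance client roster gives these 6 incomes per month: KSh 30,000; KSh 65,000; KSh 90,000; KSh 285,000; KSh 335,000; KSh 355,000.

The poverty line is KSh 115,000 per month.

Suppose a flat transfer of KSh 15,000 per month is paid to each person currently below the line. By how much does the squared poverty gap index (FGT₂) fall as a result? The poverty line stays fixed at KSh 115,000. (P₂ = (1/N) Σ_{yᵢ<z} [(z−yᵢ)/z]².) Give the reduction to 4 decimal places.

0.0520

Before: below the line — KSh 30,000, KSh 65,000, KSh 90,000; squared poverty gap index (FGT₂) = 0.130435.
After the KSh 15,000 transfer: below the line — KSh 45,000, KSh 80,000, KSh 105,000; squared poverty gap index (FGT₂) = 0.078450.
Reduction = 0.130435 − 0.078450 = 0.0520.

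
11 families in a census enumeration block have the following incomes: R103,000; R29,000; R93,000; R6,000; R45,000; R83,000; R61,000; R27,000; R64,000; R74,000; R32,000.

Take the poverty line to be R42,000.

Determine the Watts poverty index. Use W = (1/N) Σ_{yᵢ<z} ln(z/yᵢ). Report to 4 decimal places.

Below z: R6,000, R27,000, R29,000, R32,000 (q = 4 of N = 11).
ln(z/y) terms: ln(42000/6000) = 1.9459; ln(42000/27000) = 0.4418; ln(42000/29000) = 0.3704; ln(42000/32000) = 0.2719.
W = 3.030050 / 11 = 0.2755.

0.2755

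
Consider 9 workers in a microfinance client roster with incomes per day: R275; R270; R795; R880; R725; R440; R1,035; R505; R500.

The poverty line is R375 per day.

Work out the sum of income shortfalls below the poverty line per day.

Incomes under z: R270, R275 (q = 2 of N = 9).
Individual gaps: 375−270 = 105; 375−275 = 100.
Aggregate gap = R205.

R205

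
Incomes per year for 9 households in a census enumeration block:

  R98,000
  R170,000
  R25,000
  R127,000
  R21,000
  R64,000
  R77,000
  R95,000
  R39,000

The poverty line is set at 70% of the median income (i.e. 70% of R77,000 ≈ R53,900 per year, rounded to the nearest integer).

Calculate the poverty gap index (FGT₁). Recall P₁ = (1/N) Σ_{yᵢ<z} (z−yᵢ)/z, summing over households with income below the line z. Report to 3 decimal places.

Incomes under z: R21,000, R25,000, R39,000 (q = 3 of N = 9).
Shortfall ratios: (53900−21000)/53900 = 0.6104; (53900−25000)/53900 = 0.5362; (53900−39000)/53900 = 0.2764.
Sum of shortfalls = 1.423006; P₁ averages over all N: 1.423006 / 9 = 0.158.

0.158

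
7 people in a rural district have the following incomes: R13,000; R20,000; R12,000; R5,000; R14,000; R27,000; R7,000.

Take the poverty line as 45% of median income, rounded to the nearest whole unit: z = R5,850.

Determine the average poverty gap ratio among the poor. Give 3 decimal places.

0.145

Below the line: R5,000 (q = 1 of N = 7).
Relative gaps: 0.1453; sum = 0.145299.
The income-gap ratio divides by q (the poor only): 0.145299 / 1 = 0.145.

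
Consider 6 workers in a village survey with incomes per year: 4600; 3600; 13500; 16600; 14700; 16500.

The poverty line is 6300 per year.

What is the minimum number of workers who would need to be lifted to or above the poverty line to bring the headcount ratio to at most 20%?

2 of the 6 workers are poor, so H = 2/6 = 0.333.
A headcount ratio of at most 20% allows at most ⌊0.20 × 6⌋ = 1 poor workers.
So at least 2 − 1 = 1 must be lifted.

1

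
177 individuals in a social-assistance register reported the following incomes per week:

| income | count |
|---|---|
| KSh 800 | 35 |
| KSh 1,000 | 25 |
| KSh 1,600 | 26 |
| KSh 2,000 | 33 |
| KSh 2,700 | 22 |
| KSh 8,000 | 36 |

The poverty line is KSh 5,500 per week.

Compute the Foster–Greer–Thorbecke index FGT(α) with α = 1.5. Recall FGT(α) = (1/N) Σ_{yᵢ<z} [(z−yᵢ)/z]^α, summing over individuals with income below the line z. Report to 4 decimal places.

0.4882

Below the line: 35×KSh 800, 25×KSh 1,000, 26×KSh 1,600, 33×KSh 2,000, 22×KSh 2,700 (q = 141 of N = 177).
Normalized shortfalls: (5500−800)/5500 = 0.8545 (×35); (5500−1000)/5500 = 0.8182 (×25); (5500−1600)/5500 = 0.7091 (×26); (5500−2000)/5500 = 0.6364 (×33); (5500−2700)/5500 = 0.5091 (×22).
Raised to α = 1.5: 0.78996 (×35); 0.74007 (×25); 0.59711 (×26); 0.50764 (×33); 0.36324 (×22).
Sum = 86.418563; FGT(1.5) = 86.418563 / 177 = 0.4882.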